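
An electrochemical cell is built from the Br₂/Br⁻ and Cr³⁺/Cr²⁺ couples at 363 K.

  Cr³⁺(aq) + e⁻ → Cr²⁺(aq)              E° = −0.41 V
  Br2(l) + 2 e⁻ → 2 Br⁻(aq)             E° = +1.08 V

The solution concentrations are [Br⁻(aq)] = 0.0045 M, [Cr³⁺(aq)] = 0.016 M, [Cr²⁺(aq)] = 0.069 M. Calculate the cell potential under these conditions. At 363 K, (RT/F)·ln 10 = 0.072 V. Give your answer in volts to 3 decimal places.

The Br₂/Br⁻ couple has the more positive E°, so it is the cathode; Cr³⁺/Cr²⁺ is the anode.
E°cell = +1.08 − (−0.41) = +1.49 V, with n = 2 electrons transferred.
Balancing gives Br2(l) + 2 Cr²⁺(aq) → 2 Br⁻(aq) + 2 Cr³⁺(aq); hence Q = ([Br⁻(aq)]^2·[Cr³⁺(aq)]^2) / [Cr²⁺(aq)]^2 = 1.09×10^−6 (log Q = −5.963).
By the Nernst equation, E = +1.49 − (0.072/2)·(−5.963) = +1.705 V.

+1.705 V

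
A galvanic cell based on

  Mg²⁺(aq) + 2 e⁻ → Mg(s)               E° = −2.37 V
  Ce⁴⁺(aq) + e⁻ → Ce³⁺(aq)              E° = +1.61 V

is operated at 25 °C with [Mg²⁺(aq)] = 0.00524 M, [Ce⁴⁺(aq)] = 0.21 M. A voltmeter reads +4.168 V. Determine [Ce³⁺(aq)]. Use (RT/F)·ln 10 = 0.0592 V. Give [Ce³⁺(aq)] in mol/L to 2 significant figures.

With Ce⁴⁺/Ce³⁺ at the cathode and Mg²⁺/Mg at the anode, E°cell = +1.61 − (−2.37) = +3.98 V (n = 2).
Since E = E° − (0.0592/n)·log Q, log Q = n(E° − E)/0.0592 = −6.351.
For 2 Ce⁴⁺(aq) + Mg(s) → 2 Ce³⁺(aq) + Mg²⁺(aq), the reaction quotient is Q = ([Ce³⁺(aq)]^2·[Mg²⁺(aq)]) / [Ce⁴⁺(aq)]^2.
Solving for the unknown gives log [Ce³⁺(aq)] = −2.713, so [Ce³⁺(aq)] ≈ 0.0019 M.

0.0019 M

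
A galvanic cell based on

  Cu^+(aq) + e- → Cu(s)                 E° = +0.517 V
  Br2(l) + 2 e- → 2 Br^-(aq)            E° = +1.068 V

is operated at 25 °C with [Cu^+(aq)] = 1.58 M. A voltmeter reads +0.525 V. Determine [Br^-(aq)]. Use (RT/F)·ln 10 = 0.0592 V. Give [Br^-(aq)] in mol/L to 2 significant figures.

1.7 M

The Br₂/Br⁻ couple has the larger reduction potential, so it is the cathode: E°cell = +1.068 − (+0.517) = +0.551 V and n = 2.
Since E = E° − (0.0592/n)·log Q, log Q = n(E° − E)/0.0592 = 0.878.
Balancing electrons gives Br2(l) + 2 Cu(s) → 2 Br^-(aq) + 2 Cu^+(aq); thus Q = [Br^-(aq)]^2·[Cu^+(aq)]^2.
Solving for the unknown gives log [Br^-(aq)] = 0.240, so [Br^-(aq)] ≈ 1.7 M.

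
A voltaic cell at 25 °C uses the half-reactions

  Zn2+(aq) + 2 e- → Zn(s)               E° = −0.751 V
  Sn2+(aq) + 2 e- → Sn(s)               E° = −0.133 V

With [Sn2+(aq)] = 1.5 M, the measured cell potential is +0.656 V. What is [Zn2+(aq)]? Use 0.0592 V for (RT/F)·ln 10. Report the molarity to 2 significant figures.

Sn²⁺/Sn is the cathode (higher E°); E°cell = −0.133 − (−0.751) = +0.618 V with n = 2.
From the Nernst equation, log Q = n(E° − E)/0.0592 = 2·(+0.618 − (+0.656))/0.0592 = −1.284.
Balancing electrons gives Sn2+(aq) + Zn(s) → Sn(s) + Zn2+(aq); thus Q = [Zn2+(aq)] / [Sn2+(aq)].
Isolating [Zn2+(aq)] in Q = 10^{−1.284} yields log [Zn2+(aq)] = −1.108, i.e. 0.078 M.

0.078 M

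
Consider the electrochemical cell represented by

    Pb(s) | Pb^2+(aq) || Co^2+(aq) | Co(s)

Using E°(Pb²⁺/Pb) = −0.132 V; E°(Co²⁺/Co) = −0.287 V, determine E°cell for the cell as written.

−0.155 V

By convention the left-hand electrode in cell notation is the anode (oxidation) and the right-hand electrode is the cathode (reduction).
E°cell = E°(right) − E°(left) = −0.287 − (−0.132) = −0.155 V.
The negative sign shows that, as written, the cell would require an external voltage to drive the reaction.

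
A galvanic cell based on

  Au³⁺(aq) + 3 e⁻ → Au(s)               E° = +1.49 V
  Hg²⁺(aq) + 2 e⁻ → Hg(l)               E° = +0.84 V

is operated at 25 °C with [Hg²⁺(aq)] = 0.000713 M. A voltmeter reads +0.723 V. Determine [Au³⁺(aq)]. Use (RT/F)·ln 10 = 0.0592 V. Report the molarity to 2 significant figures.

With Au³⁺/Au at the cathode and Hg²⁺/Hg at the anode, E°cell = +1.49 − (+0.84) = +0.65 V (n = 6).
Since E = E° − (0.0592/n)·log Q, log Q = n(E° − E)/0.0592 = −7.399.
Balancing electrons gives 2 Au³⁺(aq) + 3 Hg(l) → 2 Au(s) + 3 Hg²⁺(aq); thus Q = [Hg²⁺(aq)]^3 / [Au³⁺(aq)]^2.
Substituting the known concentrations and solving, log [Au³⁺(aq)] = −1.021 and [Au³⁺(aq)] = 0.095 M.

0.095 M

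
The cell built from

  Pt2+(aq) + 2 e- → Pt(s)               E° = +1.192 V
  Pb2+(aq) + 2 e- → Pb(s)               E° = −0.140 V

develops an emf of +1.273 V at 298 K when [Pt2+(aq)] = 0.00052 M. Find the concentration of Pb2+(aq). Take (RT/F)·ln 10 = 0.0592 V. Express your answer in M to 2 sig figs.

The Pt²⁺/Pt couple has the larger reduction potential, so it is the cathode: E°cell = +1.192 − (−0.140) = +1.332 V and n = 2.
Since E = E° − (0.0592/n)·log Q, log Q = n(E° − E)/0.0592 = 1.993.
The balanced reaction is Pt2+(aq) + Pb(s) → Pt(s) + Pb2+(aq), so Q = [Pb2+(aq)] / [Pt2+(aq)].
Solving for the unknown gives log [Pb2+(aq)] = −1.291, so [Pb2+(aq)] ≈ 0.051 M.

0.051 M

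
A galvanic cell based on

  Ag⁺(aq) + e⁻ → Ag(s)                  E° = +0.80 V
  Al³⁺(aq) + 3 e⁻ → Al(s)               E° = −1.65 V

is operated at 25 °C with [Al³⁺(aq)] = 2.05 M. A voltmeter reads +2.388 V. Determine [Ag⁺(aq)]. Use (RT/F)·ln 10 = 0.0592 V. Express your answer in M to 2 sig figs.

Ag⁺/Ag is the cathode (higher E°); E°cell = +0.80 − (−1.65) = +2.45 V with n = 3.
Since E = E° − (0.0592/n)·log Q, log Q = n(E° − E)/0.0592 = 3.142.
For 3 Ag⁺(aq) + Al(s) → 3 Ag(s) + Al³⁺(aq), the reaction quotient is Q = [Al³⁺(aq)] / [Ag⁺(aq)]^3.
Solving for the unknown gives log [Ag⁺(aq)] = −0.943, so [Ag⁺(aq)] ≈ 0.11 M.

0.11 M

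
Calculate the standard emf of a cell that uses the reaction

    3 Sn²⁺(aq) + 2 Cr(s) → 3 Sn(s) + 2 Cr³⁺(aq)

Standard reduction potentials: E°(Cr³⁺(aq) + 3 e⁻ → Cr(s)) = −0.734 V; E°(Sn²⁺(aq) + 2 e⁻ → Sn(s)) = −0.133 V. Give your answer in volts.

In the reaction as written, Sn²⁺(aq) is reduced (cathode) and Cr³⁺(aq) is produced by oxidation at the anode.
E°cell = E°(cathode) − E°(anode) = −0.133 − (−0.734) = +0.601 V.
The positive value indicates the reaction is spontaneous as written.

+0.601 V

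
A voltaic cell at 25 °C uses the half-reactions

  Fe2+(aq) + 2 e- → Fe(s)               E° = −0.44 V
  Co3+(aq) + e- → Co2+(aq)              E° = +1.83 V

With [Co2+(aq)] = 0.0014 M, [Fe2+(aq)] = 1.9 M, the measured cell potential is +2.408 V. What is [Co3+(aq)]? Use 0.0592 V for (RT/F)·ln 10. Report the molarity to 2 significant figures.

0.41 M

With Co³⁺/Co²⁺ at the cathode and Fe²⁺/Fe at the anode, E°cell = +1.83 − (−0.44) = +2.27 V (n = 2).
From the Nernst equation, log Q = n(E° − E)/0.0592 = 2·(+2.27 − (+2.408))/0.0592 = −4.662.
For 2 Co3+(aq) + Fe(s) → 2 Co2+(aq) + Fe2+(aq), the reaction quotient is Q = ([Co2+(aq)]^2·[Fe2+(aq)]) / [Co3+(aq)]^2.
Substituting the known concentrations and solving, log [Co3+(aq)] = −0.383 and [Co3+(aq)] = 0.41 M.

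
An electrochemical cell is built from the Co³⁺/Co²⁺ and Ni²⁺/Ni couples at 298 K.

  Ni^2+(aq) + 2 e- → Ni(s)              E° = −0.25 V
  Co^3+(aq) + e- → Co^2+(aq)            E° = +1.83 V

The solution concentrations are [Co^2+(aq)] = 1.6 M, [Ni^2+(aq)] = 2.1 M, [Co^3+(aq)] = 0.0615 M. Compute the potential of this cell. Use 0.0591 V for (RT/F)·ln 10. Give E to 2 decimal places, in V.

+1.99 V

Since E°(Co³⁺/Co²⁺) > E°(Ni²⁺/Ni), Co³⁺/Co²⁺ serves as the cathode.
The standard potential is +1.83 − (−0.25) = +2.08 V and the balanced reaction transfers n = 2 electrons.
For the overall reaction 2 Co^3+(aq) + Ni(s) → 2 Co^2+(aq) + Ni^2+(aq), Q = ([Co^2+(aq)]^2·[Ni^2+(aq)]) / [Co^3+(aq)]^2 = 1.42×10^3, giving log Q = 3.153.
By the Nernst equation, E = +2.08 − (0.0591/2)·(3.153) = +1.99 V.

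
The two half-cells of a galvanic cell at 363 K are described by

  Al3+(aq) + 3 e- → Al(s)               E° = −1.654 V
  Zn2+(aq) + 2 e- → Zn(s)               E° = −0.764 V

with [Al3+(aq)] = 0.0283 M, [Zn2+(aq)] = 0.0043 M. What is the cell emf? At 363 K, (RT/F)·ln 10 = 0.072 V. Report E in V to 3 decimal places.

+0.842 V

The Zn²⁺/Zn couple has the more positive E°, so it is the cathode; Al³⁺/Al is the anode.
The standard potential is −0.764 − (−1.654) = +0.890 V and the balanced reaction transfers n = 6 electrons.
The balanced reaction is 3 Zn2+(aq) + 2 Al(s) → 3 Zn(s) + 2 Al3+(aq), so Q = [Al3+(aq)]^2 / [Zn2+(aq)]^3 = 1.01×10^4 and log Q = 4.003.
Applying E = E° − (RT ln10/nF)·log Q gives +0.890 − (0.072/6)(4.003) = +0.842 V.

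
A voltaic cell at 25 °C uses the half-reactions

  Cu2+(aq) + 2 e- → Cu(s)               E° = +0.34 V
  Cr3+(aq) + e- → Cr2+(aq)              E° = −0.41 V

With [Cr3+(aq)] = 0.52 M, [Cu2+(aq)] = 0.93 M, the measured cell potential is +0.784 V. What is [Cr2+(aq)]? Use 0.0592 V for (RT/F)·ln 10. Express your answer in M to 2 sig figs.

The Cu²⁺/Cu couple has the larger reduction potential, so it is the cathode: E°cell = +0.34 − (−0.41) = +0.75 V and n = 2.
Since E = E° − (0.0592/n)·log Q, log Q = n(E° − E)/0.0592 = −1.149.
The balanced reaction is Cu2+(aq) + 2 Cr2+(aq) → Cu(s) + 2 Cr3+(aq), so Q = [Cr3+(aq)]^2 / ([Cu2+(aq)]·[Cr2+(aq)]^2).
Solving for the unknown gives log [Cr2+(aq)] = 0.306, so [Cr2+(aq)] ≈ 2.0 M.

2.0 M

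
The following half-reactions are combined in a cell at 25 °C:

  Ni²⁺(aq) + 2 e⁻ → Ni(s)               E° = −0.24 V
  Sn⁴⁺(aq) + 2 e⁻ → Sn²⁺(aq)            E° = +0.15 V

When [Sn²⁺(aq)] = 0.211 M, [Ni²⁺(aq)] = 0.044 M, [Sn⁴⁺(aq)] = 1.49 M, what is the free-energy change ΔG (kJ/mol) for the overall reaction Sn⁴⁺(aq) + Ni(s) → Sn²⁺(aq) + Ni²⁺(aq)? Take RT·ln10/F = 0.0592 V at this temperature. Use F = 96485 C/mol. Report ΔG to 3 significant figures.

−87.9 kJ/mol

With Sn⁴⁺/Sn²⁺ reduced at the cathode, E°cell = +0.15 − (−0.24) = +0.39 V and n = 2.
The reaction quotient is ([Sn²⁺(aq)]·[Ni²⁺(aq)]) / [Sn⁴⁺(aq)] = 0.00623; by Nernst, E = +0.39 − (0.0592/2)(−2.205) = +0.4553 V.
Then ΔG = −nFE = −2 × 96485 × +0.4553 J/mol = −87.9 kJ/mol.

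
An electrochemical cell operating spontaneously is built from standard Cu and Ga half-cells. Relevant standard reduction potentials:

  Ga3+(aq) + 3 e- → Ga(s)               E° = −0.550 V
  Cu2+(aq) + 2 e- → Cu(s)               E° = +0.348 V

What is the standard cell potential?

The Cu²⁺/Cu couple has the higher E°, so Cu ion is reduced (cathode) and Ga is oxidized (anode).
E°cell = E°(cathode) − E°(anode) = +0.348 − (−0.550) = +0.898 V.

+0.898 V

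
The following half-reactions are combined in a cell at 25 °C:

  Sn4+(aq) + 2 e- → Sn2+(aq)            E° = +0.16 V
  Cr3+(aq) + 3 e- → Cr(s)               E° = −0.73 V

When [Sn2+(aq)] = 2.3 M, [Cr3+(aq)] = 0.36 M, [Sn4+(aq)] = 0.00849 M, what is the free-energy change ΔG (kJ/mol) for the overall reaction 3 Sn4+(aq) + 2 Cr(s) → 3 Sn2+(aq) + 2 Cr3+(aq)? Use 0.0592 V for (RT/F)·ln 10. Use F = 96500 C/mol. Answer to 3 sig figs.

With Sn⁴⁺/Sn²⁺ reduced at the cathode, E°cell = +0.16 − (−0.73) = +0.89 V and n = 6.
Here Q = ([Sn2+(aq)]^3·[Cr3+(aq)]^2) / [Sn4+(aq)]^3 = 2.58×10^6 (log Q = 6.411), giving E = +0.89 − (0.0592/6)·(6.411) = +0.8267 V.
Finally ΔG = −nFE = −(6)(96500 C/mol)(+0.8267 V) = −479 kJ/mol.

−479 kJ/mol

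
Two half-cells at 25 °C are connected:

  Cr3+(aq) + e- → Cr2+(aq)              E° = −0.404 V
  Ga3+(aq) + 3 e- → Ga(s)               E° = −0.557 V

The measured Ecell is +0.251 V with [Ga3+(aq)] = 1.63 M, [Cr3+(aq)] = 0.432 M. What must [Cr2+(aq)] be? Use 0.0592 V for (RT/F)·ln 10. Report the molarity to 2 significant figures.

0.0081 M

Cr³⁺/Cr²⁺ is the cathode (higher E°); E°cell = −0.404 − (−0.557) = +0.153 V with n = 3.
Since E = E° − (0.0592/n)·log Q, log Q = n(E° − E)/0.0592 = −4.966.
For 3 Cr3+(aq) + Ga(s) → 3 Cr2+(aq) + Ga3+(aq), the reaction quotient is Q = ([Cr2+(aq)]^3·[Ga3+(aq)]) / [Cr3+(aq)]^3.
Isolating [Cr2+(aq)] in Q = 10^{−4.966} yields log [Cr2+(aq)] = −2.091, i.e. 0.0081 M.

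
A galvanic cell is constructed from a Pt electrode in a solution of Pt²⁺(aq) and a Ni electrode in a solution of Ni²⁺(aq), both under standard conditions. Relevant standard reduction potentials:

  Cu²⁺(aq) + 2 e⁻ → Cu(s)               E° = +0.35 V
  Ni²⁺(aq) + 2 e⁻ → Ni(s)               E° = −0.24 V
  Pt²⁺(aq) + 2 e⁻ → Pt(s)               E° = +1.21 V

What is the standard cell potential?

+1.45 V

The Pt²⁺/Pt couple has the higher E°, so Pt ion is reduced (cathode) and Ni is oxidized (anode).
E°cell = E°(cathode) − E°(anode) = +1.21 − (−0.24) = +1.45 V.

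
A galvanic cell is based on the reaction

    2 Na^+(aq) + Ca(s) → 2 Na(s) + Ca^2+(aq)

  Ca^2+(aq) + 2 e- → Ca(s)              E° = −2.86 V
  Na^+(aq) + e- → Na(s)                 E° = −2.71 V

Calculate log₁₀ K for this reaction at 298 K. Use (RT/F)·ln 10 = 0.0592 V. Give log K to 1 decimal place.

The Na⁺/Na couple is reduced (cathode); E°cell = −2.71 − (−2.86) = +0.15 V with n = 2.
At equilibrium E = 0, so log K = nE°cell / 0.0592 = (2)(+0.15) / 0.0592 = 5.1.

log K = 5.1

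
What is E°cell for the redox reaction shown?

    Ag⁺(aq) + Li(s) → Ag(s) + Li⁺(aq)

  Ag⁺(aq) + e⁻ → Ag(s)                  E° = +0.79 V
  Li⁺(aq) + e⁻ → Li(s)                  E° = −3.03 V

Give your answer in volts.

In the reaction as written, Ag⁺(aq) is reduced (cathode) and Li⁺(aq) is produced by oxidation at the anode.
E°cell = E°(cathode) − E°(anode) = +0.79 − (−3.03) = +3.82 V.

+3.82 V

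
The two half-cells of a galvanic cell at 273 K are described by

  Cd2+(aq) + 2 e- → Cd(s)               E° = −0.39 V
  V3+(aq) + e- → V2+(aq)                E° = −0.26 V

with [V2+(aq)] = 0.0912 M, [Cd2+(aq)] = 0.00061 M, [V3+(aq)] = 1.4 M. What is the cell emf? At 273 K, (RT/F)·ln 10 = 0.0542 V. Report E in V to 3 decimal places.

Since E°(V³⁺/V²⁺) > E°(Cd²⁺/Cd), V³⁺/V²⁺ serves as the cathode.
E°cell = −0.26 − (−0.39) = +0.13 V, with n = 2 electrons transferred.
For the overall reaction 2 V3+(aq) + Cd(s) → 2 V2+(aq) + Cd2+(aq), Q = ([V2+(aq)]^2·[Cd2+(aq)]) / [V3+(aq)]^2 = 2.59×10^−6, giving log Q = −5.587.
Applying E = E° − (RT ln10/nF)·log Q gives +0.13 − (0.0542/2)(−5.587) = +0.281 V.

+0.281 V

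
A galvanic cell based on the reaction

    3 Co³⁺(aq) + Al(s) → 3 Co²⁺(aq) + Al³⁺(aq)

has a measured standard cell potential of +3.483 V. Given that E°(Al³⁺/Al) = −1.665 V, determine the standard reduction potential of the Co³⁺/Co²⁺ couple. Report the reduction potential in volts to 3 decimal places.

+1.818 V

In the reaction as written the Co³⁺/Co²⁺ couple is reduced (cathode) and Al³⁺/Al is oxidized (anode), so E°cell = E°(Co³⁺/Co²⁺) − E°(Al³⁺/Al).
E°(Co³⁺/Co²⁺) = E°cell + E°(anode) = +3.483 + (−1.665) = +1.818 V.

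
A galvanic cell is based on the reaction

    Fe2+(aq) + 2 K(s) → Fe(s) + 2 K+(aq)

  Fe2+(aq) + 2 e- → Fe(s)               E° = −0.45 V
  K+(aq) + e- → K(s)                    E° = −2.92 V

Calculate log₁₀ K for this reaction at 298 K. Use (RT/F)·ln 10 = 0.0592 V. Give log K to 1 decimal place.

log K = 83.4

The Fe²⁺/Fe couple is reduced (cathode); E°cell = −0.45 − (−2.92) = +2.47 V with n = 2.
At equilibrium E = 0, so log K = nE°cell / 0.0592 = (2)(+2.47) / 0.0592 = 83.4.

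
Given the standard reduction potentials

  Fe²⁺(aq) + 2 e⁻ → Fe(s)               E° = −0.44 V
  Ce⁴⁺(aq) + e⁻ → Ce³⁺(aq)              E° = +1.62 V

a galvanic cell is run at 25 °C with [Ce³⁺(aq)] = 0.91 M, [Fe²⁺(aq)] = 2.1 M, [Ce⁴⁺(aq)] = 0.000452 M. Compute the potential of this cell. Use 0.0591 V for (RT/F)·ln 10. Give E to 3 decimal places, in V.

+1.855 V

Since E°(Ce⁴⁺/Ce³⁺) > E°(Fe²⁺/Fe), Ce⁴⁺/Ce³⁺ serves as the cathode.
E°cell = +1.62 − (−0.44) = +2.06 V, with n = 2 electrons transferred.
The balanced reaction is 2 Ce⁴⁺(aq) + Fe(s) → 2 Ce³⁺(aq) + Fe²⁺(aq), so Q = ([Ce³⁺(aq)]^2·[Fe²⁺(aq)]) / [Ce⁴⁺(aq)]^2 = 8.51×10^6 and log Q = 6.930.
Applying E = E° − (RT ln10/nF)·log Q gives +2.06 − (0.0591/2)(6.930) = +1.855 V.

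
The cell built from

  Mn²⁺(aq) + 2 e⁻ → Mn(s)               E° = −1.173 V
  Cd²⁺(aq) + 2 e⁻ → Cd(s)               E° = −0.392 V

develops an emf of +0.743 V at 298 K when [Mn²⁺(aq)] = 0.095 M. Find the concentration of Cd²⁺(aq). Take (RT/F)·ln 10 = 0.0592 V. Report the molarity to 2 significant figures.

0.0049 M

With Cd²⁺/Cd at the cathode and Mn²⁺/Mn at the anode, E°cell = −0.392 − (−1.173) = +0.781 V (n = 2).
Since E = E° − (0.0592/n)·log Q, log Q = n(E° − E)/0.0592 = 1.284.
The balanced reaction is Cd²⁺(aq) + Mn(s) → Cd(s) + Mn²⁺(aq), so Q = [Mn²⁺(aq)] / [Cd²⁺(aq)].
Isolating [Cd²⁺(aq)] in Q = 10^{1.284} yields log [Cd²⁺(aq)] = −2.306, i.e. 0.0049 M.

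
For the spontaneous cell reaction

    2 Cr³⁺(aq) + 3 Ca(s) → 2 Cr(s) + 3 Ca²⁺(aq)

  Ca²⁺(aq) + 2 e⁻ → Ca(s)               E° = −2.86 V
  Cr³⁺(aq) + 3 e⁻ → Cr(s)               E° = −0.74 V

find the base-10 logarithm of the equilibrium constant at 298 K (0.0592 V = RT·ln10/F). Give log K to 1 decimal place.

log K = 214.9

The Cr³⁺/Cr couple is reduced (cathode); E°cell = −0.74 − (−2.86) = +2.12 V with n = 6.
At equilibrium E = 0, so log K = nE°cell / 0.0592 = (6)(+2.12) / 0.0592 = 214.9.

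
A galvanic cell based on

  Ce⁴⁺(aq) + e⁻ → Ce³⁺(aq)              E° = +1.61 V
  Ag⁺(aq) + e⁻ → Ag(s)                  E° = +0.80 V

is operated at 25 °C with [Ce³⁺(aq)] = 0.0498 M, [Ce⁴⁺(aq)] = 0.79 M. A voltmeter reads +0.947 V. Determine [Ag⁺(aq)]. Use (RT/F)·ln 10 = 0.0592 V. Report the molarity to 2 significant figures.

With Ce⁴⁺/Ce³⁺ at the cathode and Ag⁺/Ag at the anode, E°cell = +1.61 − (+0.80) = +0.81 V (n = 1).
From the Nernst equation, log Q = n(E° − E)/0.0592 = 1·(+0.81 − (+0.947))/0.0592 = −2.314.
Balancing electrons gives Ce⁴⁺(aq) + Ag(s) → Ce³⁺(aq) + Ag⁺(aq); thus Q = ([Ce³⁺(aq)]·[Ag⁺(aq)]) / [Ce⁴⁺(aq)].
Solving for the unknown gives log [Ag⁺(aq)] = −1.114, so [Ag⁺(aq)] ≈ 0.077 M.

0.077 M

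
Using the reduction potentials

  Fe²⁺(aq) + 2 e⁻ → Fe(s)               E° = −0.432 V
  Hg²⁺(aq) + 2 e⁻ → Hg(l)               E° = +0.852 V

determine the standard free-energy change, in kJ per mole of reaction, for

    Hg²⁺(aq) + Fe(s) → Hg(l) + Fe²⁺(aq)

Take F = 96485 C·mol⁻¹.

In the reaction as written Hg²⁺(aq) is reduced, so the Hg²⁺/Hg couple is the cathode and Fe²⁺/Fe is the anode.
E°cell = +0.852 − (−0.432) = +1.284 V; balancing electrons gives n = 2.
ΔG° = −nFE°cell = −(2)(96485)(+1.284) J/mol = −248 kJ/mol.

−248 kJ/mol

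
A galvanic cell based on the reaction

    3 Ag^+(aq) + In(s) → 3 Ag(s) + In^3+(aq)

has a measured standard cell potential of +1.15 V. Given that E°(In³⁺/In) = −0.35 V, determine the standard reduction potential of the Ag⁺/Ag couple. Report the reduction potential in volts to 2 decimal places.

+0.80 V

In the reaction as written the Ag⁺/Ag couple is reduced (cathode) and In³⁺/In is oxidized (anode), so E°cell = E°(Ag⁺/Ag) − E°(In³⁺/In).
E°(Ag⁺/Ag) = E°cell + E°(anode) = +1.15 + (−0.35) = +0.80 V.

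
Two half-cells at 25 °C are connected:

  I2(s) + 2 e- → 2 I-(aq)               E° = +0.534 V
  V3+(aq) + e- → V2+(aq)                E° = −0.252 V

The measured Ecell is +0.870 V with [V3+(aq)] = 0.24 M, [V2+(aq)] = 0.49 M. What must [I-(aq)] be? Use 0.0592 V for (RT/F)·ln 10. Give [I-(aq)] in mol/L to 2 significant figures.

0.078 M

With I₂/I⁻ at the cathode and V³⁺/V²⁺ at the anode, E°cell = +0.534 − (−0.252) = +0.786 V (n = 2).
Rearranging E = E° − (0.0592/n)·log Q gives log Q = 2(+0.786 − (+0.870))/0.0592 = −2.838.
Balancing electrons gives I2(s) + 2 V2+(aq) → 2 I-(aq) + 2 V3+(aq); thus Q = ([I-(aq)]^2·[V3+(aq)]^2) / [V2+(aq)]^2.
Solving for the unknown gives log [I-(aq)] = −1.109, so [I-(aq)] ≈ 0.078 M.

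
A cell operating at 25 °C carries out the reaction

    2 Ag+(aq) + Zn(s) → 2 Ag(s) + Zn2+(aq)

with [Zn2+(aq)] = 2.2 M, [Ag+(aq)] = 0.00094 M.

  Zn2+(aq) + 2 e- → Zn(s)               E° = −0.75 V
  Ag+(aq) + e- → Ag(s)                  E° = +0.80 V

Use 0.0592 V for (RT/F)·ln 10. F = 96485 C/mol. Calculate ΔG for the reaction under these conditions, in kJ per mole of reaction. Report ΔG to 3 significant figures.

E°cell = +0.80 − (−0.75) = +1.55 V; the balanced reaction transfers n = 2 electrons.
Q = [Zn2+(aq)] / [Ag+(aq)]^2 = 2.49×10^6, so log Q = 6.396 and E = +1.55 − (0.0592/2)(6.396) = +1.3607 V.
Finally ΔG = −nFE = −(2)(96485 C/mol)(+1.3607 V) = −263 kJ/mol.

−263 kJ/mol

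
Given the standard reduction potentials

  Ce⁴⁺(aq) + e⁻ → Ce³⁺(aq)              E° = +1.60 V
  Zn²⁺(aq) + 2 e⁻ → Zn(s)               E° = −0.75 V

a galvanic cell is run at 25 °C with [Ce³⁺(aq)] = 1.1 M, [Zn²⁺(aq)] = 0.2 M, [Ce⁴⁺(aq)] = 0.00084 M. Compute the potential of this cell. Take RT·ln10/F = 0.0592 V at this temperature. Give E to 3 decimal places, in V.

Ce⁴⁺/Ce³⁺ is reduced (cathode, E° = +1.60 V) and Zn²⁺/Zn is oxidized (anode).
The standard potential is +1.60 − (−0.75) = +2.35 V and the balanced reaction transfers n = 2 electrons.
Balancing gives 2 Ce⁴⁺(aq) + Zn(s) → 2 Ce³⁺(aq) + Zn²⁺(aq); hence Q = ([Ce³⁺(aq)]^2·[Zn²⁺(aq)]) / [Ce⁴⁺(aq)]^2 = 3.43×10^5 (log Q = 5.535).
By the Nernst equation, E = +2.35 − (0.0592/2)·(5.535) = +2.186 V.

+2.186 V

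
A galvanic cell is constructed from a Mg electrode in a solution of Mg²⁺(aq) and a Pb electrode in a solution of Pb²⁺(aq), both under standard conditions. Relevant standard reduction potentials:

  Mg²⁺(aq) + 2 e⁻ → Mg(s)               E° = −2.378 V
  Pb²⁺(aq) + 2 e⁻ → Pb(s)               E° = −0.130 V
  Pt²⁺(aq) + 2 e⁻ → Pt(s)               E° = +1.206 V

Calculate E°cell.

The Pb²⁺/Pb couple has the higher E°, so Pb ion is reduced (cathode) and Mg is oxidized (anode).
E°cell = E°(cathode) − E°(anode) = −0.130 − (−2.378) = +2.248 V.

+2.248 V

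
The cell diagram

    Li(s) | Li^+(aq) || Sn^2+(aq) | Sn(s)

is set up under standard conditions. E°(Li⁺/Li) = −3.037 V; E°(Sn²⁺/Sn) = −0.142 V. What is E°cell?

By convention the left-hand electrode in cell notation is the anode (oxidation) and the right-hand electrode is the cathode (reduction).
E°cell = E°(right) − E°(left) = −0.142 − (−3.037) = +2.895 V.

+2.895 V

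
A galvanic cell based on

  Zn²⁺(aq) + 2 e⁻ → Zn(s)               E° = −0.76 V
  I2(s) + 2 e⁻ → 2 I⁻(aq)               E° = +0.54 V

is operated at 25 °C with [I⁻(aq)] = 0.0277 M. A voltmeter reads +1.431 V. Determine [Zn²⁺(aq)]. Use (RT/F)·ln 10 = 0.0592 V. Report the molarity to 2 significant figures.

The I₂/I⁻ couple has the larger reduction potential, so it is the cathode: E°cell = +0.54 − (−0.76) = +1.30 V and n = 2.
Since E = E° − (0.0592/n)·log Q, log Q = n(E° − E)/0.0592 = −4.426.
For I2(s) + Zn(s) → 2 I⁻(aq) + Zn²⁺(aq), the reaction quotient is Q = [I⁻(aq)]^2·[Zn²⁺(aq)].
Isolating [Zn²⁺(aq)] in Q = 10^{−4.426} yields log [Zn²⁺(aq)] = −1.311, i.e. 0.049 M.

0.049 M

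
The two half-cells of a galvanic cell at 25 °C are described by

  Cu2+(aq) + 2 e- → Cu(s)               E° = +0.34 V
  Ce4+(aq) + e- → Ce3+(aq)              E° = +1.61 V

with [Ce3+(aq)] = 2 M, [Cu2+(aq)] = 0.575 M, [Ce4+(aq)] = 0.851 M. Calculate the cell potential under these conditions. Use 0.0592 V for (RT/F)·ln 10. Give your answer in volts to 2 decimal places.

Since E°(Ce⁴⁺/Ce³⁺) > E°(Cu²⁺/Cu), Ce⁴⁺/Ce³⁺ serves as the cathode.
The standard potential is +1.61 − (+0.34) = +1.27 V and the balanced reaction transfers n = 2 electrons.
Balancing gives 2 Ce4+(aq) + Cu(s) → 2 Ce3+(aq) + Cu2+(aq); hence Q = ([Ce3+(aq)]^2·[Cu2+(aq)]) / [Ce4+(aq)]^2 = 3.18 (log Q = 0.502).
Applying E = E° − (RT ln10/nF)·log Q gives +1.27 − (0.0592/2)(0.502) = +1.26 V.

+1.26 V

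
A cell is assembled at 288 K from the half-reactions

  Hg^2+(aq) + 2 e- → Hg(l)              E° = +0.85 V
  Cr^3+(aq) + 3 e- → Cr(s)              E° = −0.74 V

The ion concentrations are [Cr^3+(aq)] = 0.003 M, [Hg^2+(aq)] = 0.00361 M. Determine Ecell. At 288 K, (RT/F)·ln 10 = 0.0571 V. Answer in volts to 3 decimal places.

Since E°(Hg²⁺/Hg) > E°(Cr³⁺/Cr), Hg²⁺/Hg serves as the cathode.
E°cell = +0.85 − (−0.74) = +1.59 V, with n = 6 electrons transferred.
The balanced reaction is 3 Hg^2+(aq) + 2 Cr(s) → 3 Hg(l) + 2 Cr^3+(aq), so Q = [Cr^3+(aq)]^2 / [Hg^2+(aq)]^3 = 191 and log Q = 2.282.
E = E° − (0.0571/n)·log Q = +1.59 − (0.0571/6)(2.282) = +1.568 V.

+1.568 V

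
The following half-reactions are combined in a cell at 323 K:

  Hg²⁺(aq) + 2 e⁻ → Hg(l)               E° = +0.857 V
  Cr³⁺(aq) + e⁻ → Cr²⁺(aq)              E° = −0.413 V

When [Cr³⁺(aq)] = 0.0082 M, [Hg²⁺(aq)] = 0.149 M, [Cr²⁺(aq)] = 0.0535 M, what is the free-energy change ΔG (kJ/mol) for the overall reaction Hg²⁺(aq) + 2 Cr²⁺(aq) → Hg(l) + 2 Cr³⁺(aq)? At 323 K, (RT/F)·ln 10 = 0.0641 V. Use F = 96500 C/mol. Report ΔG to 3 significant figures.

The standard cell potential is +0.857 − (−0.413) = +1.270 V, with n = 2 electrons in the balanced equation.
Here Q = [Cr³⁺(aq)]^2 / ([Hg²⁺(aq)]·[Cr²⁺(aq)]^2) = 0.158 (log Q = −0.802), giving E = +1.270 − (0.0641/2)·(−0.802) = +1.2957 V.
Finally ΔG = −nFE = −(2)(96500 C/mol)(+1.2957 V) = −250 kJ/mol.

−250 kJ/mol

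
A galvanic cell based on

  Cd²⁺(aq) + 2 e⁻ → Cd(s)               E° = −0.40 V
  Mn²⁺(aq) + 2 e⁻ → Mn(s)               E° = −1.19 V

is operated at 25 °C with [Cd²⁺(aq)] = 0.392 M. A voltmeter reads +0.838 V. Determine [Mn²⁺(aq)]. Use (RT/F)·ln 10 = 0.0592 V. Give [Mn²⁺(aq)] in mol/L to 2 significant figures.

0.0094 M

With Cd²⁺/Cd at the cathode and Mn²⁺/Mn at the anode, E°cell = −0.40 − (−1.19) = +0.79 V (n = 2).
Rearranging E = E° − (0.0592/n)·log Q gives log Q = 2(+0.79 − (+0.838))/0.0592 = −1.622.
The balanced reaction is Cd²⁺(aq) + Mn(s) → Cd(s) + Mn²⁺(aq), so Q = [Mn²⁺(aq)] / [Cd²⁺(aq)].
Isolating [Mn²⁺(aq)] in Q = 10^{−1.622} yields log [Mn²⁺(aq)] = −2.029, i.e. 0.0094 M.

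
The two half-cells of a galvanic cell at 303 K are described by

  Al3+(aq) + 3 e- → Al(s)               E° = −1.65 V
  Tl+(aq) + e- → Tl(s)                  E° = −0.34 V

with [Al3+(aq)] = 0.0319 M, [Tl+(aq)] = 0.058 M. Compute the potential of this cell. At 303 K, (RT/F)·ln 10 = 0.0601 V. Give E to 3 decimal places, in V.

Tl⁺/Tl is reduced (cathode, E° = −0.34 V) and Al³⁺/Al is oxidized (anode).
E°cell = E°cat − E°an = −0.34 − (−1.65) = +1.31 V; n = 3.
The balanced reaction is 3 Tl+(aq) + Al(s) → 3 Tl(s) + Al3+(aq), so Q = [Al3+(aq)] / [Tl+(aq)]^3 = 163 and log Q = 2.214.
Applying E = E° − (RT ln10/nF)·log Q gives +1.31 − (0.0601/3)(2.214) = +1.266 V.

+1.266 V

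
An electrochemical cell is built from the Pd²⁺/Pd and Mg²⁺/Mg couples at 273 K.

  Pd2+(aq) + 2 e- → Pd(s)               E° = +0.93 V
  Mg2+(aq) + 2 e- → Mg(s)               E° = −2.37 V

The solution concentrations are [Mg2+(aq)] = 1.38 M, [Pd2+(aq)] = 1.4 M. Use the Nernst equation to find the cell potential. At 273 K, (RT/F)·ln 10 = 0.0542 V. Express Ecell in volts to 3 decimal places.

+3.300 V

Pd²⁺/Pd is reduced (cathode, E° = +0.93 V) and Mg²⁺/Mg is oxidized (anode).
E°cell = E°cat − E°an = +0.93 − (−2.37) = +3.30 V; n = 2.
The balanced reaction is Pd2+(aq) + Mg(s) → Pd(s) + Mg2+(aq), so Q = [Mg2+(aq)] / [Pd2+(aq)] = 0.986 and log Q = −0.006.
Applying E = E° − (RT ln10/nF)·log Q gives +3.30 − (0.0542/2)(−0.006) = +3.300 V.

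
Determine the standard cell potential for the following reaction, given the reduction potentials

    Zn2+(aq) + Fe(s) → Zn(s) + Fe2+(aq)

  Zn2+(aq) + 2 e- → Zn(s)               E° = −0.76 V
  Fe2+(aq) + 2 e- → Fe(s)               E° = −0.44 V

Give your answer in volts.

In the reaction as written, Zn2+(aq) is reduced (cathode) and Fe2+(aq) is produced by oxidation at the anode.
E°cell = E°(cathode) − E°(anode) = −0.76 − (−0.44) = −0.32 V.
The negative E°cell means the reaction is non-spontaneous in the direction written.

−0.32 V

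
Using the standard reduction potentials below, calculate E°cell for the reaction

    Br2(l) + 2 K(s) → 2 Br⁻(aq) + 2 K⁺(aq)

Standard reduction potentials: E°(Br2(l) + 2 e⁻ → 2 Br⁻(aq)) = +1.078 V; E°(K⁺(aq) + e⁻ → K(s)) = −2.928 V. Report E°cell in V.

+4.006 V

In the reaction as written, Br2(l) is reduced (cathode) and K⁺(aq) is produced by oxidation at the anode.
E°cell = E°(cathode) − E°(anode) = +1.078 − (−2.928) = +4.006 V.
The positive value indicates the reaction is spontaneous as written.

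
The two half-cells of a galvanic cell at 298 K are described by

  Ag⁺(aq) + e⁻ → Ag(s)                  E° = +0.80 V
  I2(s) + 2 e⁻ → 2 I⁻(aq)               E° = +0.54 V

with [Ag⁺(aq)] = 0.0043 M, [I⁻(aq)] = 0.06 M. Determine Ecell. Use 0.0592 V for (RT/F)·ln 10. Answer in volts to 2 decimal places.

The Ag⁺/Ag couple has the more positive E°, so it is the cathode; I₂/I⁻ is the anode.
The standard potential is +0.80 − (+0.54) = +0.26 V and the balanced reaction transfers n = 2 electrons.
Balancing gives 2 Ag⁺(aq) + 2 I⁻(aq) → 2 Ag(s) + I2(s); hence Q = 1 / ([Ag⁺(aq)]^2·[I⁻(aq)]^2) = 1.5×10^7 (log Q = 7.177).
E = E° − (0.0592/n)·log Q = +0.26 − (0.0592/2)(7.177) = +0.05 V.

+0.05 V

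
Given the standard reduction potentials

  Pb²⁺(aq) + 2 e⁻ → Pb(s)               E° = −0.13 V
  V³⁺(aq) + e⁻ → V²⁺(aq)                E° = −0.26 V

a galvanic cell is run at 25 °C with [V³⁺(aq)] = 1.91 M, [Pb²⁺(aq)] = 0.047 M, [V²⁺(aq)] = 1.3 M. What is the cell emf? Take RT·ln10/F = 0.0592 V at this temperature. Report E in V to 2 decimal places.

+0.08 V

The Pb²⁺/Pb couple has the more positive E°, so it is the cathode; V³⁺/V²⁺ is the anode.
The standard potential is −0.13 − (−0.26) = +0.13 V and the balanced reaction transfers n = 2 electrons.
For the overall reaction Pb²⁺(aq) + 2 V²⁺(aq) → Pb(s) + 2 V³⁺(aq), Q = [V³⁺(aq)]^2 / ([Pb²⁺(aq)]·[V²⁺(aq)]^2) = 45.9, giving log Q = 1.662.
E = E° − (0.0592/n)·log Q = +0.13 − (0.0592/2)(1.662) = +0.08 V.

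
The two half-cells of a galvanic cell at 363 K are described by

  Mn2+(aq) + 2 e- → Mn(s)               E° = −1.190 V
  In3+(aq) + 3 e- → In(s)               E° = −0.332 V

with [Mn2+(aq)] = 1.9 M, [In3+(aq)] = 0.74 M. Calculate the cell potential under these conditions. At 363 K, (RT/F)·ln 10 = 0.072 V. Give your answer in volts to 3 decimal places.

+0.845 V

The In³⁺/In couple has the more positive E°, so it is the cathode; Mn²⁺/Mn is the anode.
E°cell = E°cat − E°an = −0.332 − (−1.190) = +0.858 V; n = 6.
Balancing gives 2 In3+(aq) + 3 Mn(s) → 2 In(s) + 3 Mn2+(aq); hence Q = [Mn2+(aq)]^3 / [In3+(aq)]^2 = 12.5 (log Q = 1.098).
Applying E = E° − (RT ln10/nF)·log Q gives +0.858 − (0.072/6)(1.098) = +0.845 V.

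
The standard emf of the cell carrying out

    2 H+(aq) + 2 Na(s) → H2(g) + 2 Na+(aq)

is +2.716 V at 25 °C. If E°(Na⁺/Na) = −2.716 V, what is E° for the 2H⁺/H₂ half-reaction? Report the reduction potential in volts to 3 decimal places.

In the reaction as written the 2H⁺/H₂ couple is reduced (cathode) and Na⁺/Na is oxidized (anode), so E°cell = E°(2H⁺/H₂) − E°(Na⁺/Na).
E°(2H⁺/H₂) = E°cell + E°(anode) = +2.716 + (−2.716) = +0.000 V.

+0.000 V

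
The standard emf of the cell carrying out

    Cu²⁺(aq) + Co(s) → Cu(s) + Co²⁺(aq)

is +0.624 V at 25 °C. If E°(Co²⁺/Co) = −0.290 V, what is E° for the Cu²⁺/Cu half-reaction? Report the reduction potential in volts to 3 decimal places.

+0.334 V

In the reaction as written the Cu²⁺/Cu couple is reduced (cathode) and Co²⁺/Co is oxidized (anode), so E°cell = E°(Cu²⁺/Cu) − E°(Co²⁺/Co).
E°(Cu²⁺/Cu) = E°cell + E°(anode) = +0.624 + (−0.290) = +0.334 V.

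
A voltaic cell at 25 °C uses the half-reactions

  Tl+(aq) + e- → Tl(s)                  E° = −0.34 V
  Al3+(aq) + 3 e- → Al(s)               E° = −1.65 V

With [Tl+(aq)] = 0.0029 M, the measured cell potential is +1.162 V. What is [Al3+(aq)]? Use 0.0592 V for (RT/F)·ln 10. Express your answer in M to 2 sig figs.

0.77 M

Tl⁺/Tl is the cathode (higher E°); E°cell = −0.34 − (−1.65) = +1.31 V with n = 3.
Since E = E° − (0.0592/n)·log Q, log Q = n(E° − E)/0.0592 = 7.500.
For 3 Tl+(aq) + Al(s) → 3 Tl(s) + Al3+(aq), the reaction quotient is Q = [Al3+(aq)] / [Tl+(aq)]^3.
Isolating [Al3+(aq)] in Q = 10^{7.500} yields log [Al3+(aq)] = −0.113, i.e. 0.77 M.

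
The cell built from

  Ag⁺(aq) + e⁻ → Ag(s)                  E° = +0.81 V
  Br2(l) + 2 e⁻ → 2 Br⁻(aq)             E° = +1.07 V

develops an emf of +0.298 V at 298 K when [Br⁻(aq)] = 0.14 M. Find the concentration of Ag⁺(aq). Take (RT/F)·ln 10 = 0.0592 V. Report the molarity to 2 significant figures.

With Br₂/Br⁻ at the cathode and Ag⁺/Ag at the anode, E°cell = +1.07 − (+0.81) = +0.26 V (n = 2).
From the Nernst equation, log Q = n(E° − E)/0.0592 = 2·(+0.26 − (+0.298))/0.0592 = −1.284.
Balancing electrons gives Br2(l) + 2 Ag(s) → 2 Br⁻(aq) + 2 Ag⁺(aq); thus Q = [Br⁻(aq)]^2·[Ag⁺(aq)]^2.
Isolating [Ag⁺(aq)] in Q = 10^{−1.284} yields log [Ag⁺(aq)] = 0.212, i.e. 1.6 M.

1.6 M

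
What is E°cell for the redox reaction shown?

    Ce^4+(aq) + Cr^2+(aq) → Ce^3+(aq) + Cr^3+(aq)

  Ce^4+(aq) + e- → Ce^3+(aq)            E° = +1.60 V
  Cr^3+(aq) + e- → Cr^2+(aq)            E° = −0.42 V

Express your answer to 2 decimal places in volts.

Ce^4+(aq) gains electrons, so the Ce⁴⁺/Ce³⁺ couple is the cathode; the Cr³⁺/Cr²⁺ couple is the anode.
E°cell = E°(cathode) − E°(anode) = +1.60 − (−0.42) = +2.02 V.

+2.02 V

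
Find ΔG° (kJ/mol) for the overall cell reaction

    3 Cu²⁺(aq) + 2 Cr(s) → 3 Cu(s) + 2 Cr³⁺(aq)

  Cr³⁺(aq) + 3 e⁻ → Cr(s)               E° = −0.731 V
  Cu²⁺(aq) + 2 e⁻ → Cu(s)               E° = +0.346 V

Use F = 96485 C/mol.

In the reaction as written Cu²⁺(aq) is reduced, so the Cu²⁺/Cu couple is the cathode and Cr³⁺/Cr is the anode.
E°cell = +0.346 − (−0.731) = +1.077 V; balancing electrons gives n = 6.
ΔG° = −nFE°cell = −(6)(96485)(+1.077) J/mol = −623 kJ/mol.

−623 kJ/mol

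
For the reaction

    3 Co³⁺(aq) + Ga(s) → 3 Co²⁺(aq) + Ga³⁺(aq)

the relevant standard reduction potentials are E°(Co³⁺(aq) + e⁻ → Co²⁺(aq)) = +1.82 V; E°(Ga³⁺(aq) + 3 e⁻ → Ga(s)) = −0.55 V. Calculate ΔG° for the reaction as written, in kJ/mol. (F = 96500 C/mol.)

In the reaction as written Co³⁺(aq) is reduced, so the Co³⁺/Co²⁺ couple is the cathode and Ga³⁺/Ga is the anode.
E°cell = +1.82 − (−0.55) = +2.37 V; balancing electrons gives n = 3.
ΔG° = −nFE°cell = −(3)(96500)(+2.37) J/mol = −686 kJ/mol.

−686 kJ/mol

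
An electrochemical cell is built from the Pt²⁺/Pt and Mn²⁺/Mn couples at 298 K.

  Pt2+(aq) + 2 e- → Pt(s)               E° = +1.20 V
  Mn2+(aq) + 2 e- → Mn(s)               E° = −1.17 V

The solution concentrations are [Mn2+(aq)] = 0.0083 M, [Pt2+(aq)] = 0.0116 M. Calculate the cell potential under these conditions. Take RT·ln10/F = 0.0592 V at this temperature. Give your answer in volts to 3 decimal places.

+2.374 V

Since E°(Pt²⁺/Pt) > E°(Mn²⁺/Mn), Pt²⁺/Pt serves as the cathode.
E°cell = E°cat − E°an = +1.20 − (−1.17) = +2.37 V; n = 2.
For the overall reaction Pt2+(aq) + Mn(s) → Pt(s) + Mn2+(aq), Q = [Mn2+(aq)] / [Pt2+(aq)] = 0.716, giving log Q = −0.145.
Applying E = E° − (RT ln10/nF)·log Q gives +2.37 − (0.0592/2)(−0.145) = +2.374 V.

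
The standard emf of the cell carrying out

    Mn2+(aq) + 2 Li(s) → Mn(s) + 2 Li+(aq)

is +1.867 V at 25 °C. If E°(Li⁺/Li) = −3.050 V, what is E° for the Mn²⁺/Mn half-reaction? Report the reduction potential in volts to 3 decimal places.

−1.183 V

In the reaction as written the Mn²⁺/Mn couple is reduced (cathode) and Li⁺/Li is oxidized (anode), so E°cell = E°(Mn²⁺/Mn) − E°(Li⁺/Li).
E°(Mn²⁺/Mn) = E°cell + E°(anode) = +1.867 + (−3.050) = −1.183 V.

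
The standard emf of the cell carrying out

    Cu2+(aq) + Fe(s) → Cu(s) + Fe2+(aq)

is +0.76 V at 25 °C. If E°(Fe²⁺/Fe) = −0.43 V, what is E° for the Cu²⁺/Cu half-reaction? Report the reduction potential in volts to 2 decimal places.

In the reaction as written the Cu²⁺/Cu couple is reduced (cathode) and Fe²⁺/Fe is oxidized (anode), so E°cell = E°(Cu²⁺/Cu) − E°(Fe²⁺/Fe).
E°(Cu²⁺/Cu) = E°cell + E°(anode) = +0.76 + (−0.43) = +0.33 V.

+0.33 V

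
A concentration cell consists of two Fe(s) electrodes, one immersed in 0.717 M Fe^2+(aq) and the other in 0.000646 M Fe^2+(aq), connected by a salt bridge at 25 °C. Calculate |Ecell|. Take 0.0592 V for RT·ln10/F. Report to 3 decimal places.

For a concentration cell E°cell = 0, since both electrodes use the same couple.
The compartment with the higher Fe^2+(aq) concentration (0.717 M) acts as the cathode; ions are reduced there and produced at the dilute (0.000646 M) anode.
With n = 2, Ecell = −(0.0592/2)·log([dilute]/[conc]) = −(0.0592/2)·log(0.000646/0.717) = +0.090 V.

0.090 V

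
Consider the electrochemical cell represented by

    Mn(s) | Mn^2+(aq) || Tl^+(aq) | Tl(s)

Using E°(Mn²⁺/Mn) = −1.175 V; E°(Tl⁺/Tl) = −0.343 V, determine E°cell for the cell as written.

+0.832 V

By convention the left-hand electrode in cell notation is the anode (oxidation) and the right-hand electrode is the cathode (reduction).
E°cell = E°(right) − E°(left) = −0.343 − (−1.175) = +0.832 V.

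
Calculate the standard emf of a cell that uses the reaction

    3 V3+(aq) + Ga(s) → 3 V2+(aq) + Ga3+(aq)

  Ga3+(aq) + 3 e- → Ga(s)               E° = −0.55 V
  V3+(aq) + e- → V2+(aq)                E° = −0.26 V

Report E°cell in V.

V3+(aq) gains electrons, so the V³⁺/V²⁺ couple is the cathode; the Ga³⁺/Ga couple is the anode.
E°cell = E°(cathode) − E°(anode) = −0.26 − (−0.55) = +0.29 V.

+0.29 V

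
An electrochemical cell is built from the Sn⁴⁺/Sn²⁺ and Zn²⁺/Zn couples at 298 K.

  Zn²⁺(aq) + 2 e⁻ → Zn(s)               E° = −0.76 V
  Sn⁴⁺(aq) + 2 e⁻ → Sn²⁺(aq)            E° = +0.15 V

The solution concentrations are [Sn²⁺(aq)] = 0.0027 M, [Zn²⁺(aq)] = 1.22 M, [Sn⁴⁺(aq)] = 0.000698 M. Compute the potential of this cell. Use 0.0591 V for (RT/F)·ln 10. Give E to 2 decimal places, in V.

Sn⁴⁺/Sn²⁺ is reduced (cathode, E° = +0.15 V) and Zn²⁺/Zn is oxidized (anode).
E°cell = +0.15 − (−0.76) = +0.91 V, with n = 2 electrons transferred.
Balancing gives Sn⁴⁺(aq) + Zn(s) → Sn²⁺(aq) + Zn²⁺(aq); hence Q = ([Sn²⁺(aq)]·[Zn²⁺(aq)]) / [Sn⁴⁺(aq)] = 4.72 (log Q = 0.674).
By the Nernst equation, E = +0.91 − (0.0591/2)·(0.674) = +0.89 V.

+0.89 V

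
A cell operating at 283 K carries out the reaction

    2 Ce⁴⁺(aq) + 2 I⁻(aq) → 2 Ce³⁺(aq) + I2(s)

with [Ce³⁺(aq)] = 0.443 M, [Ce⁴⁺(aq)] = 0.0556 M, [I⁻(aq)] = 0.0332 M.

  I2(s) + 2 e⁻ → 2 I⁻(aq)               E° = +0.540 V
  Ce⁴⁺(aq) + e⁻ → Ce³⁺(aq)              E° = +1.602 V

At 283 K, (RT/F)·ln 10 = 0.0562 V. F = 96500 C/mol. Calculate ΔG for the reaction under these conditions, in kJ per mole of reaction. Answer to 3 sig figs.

−179 kJ/mol

E°cell = +1.602 − (+0.540) = +1.062 V; the balanced reaction transfers n = 2 electrons.
The reaction quotient is [Ce³⁺(aq)]^2 / ([Ce⁴⁺(aq)]^2·[I⁻(aq)]^2) = 5.76×10^4; by Nernst, E = +1.062 − (0.0562/2)(4.760) = +0.9282 V.
Then ΔG = −nFE = −2 × 96500 × +0.9282 J/mol = −179 kJ/mol.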